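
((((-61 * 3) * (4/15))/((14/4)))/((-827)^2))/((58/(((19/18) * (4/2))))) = -4636/6247691415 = -0.00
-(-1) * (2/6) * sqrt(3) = sqrt(3)/3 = 0.58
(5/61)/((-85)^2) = 1/88145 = 0.00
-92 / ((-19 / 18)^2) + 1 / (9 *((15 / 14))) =-4019026 / 48735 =-82.47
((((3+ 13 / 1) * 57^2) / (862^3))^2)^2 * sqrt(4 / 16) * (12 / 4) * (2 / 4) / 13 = 1337149885344012 / 534159054182702092298485113881293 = 0.00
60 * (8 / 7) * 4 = 1920 / 7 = 274.29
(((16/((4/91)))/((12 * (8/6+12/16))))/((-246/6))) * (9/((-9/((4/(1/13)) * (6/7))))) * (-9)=-146016/1025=-142.45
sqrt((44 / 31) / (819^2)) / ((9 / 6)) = 4 * sqrt(341) / 76167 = 0.00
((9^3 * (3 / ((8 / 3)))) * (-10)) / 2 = -32805 / 8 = -4100.62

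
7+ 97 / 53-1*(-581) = 31261 / 53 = 589.83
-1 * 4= -4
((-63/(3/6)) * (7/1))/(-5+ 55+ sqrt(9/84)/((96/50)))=-37933056/2150375+ 28224 * sqrt(21)/2150375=-17.58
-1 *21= -21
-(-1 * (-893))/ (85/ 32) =-28576/ 85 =-336.19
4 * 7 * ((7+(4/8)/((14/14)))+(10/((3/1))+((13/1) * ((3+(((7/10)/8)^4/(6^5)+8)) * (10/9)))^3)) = 661387413553037074415852799880598946584179/5888655348399321787662336000000000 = 112315524.41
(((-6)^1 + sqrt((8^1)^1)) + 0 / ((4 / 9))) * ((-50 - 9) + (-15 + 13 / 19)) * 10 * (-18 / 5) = -300888 / 19 + 100296 * sqrt(2) / 19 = -8370.95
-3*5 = -15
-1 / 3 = -0.33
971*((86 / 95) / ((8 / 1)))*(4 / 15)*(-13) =-542789 / 1425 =-380.90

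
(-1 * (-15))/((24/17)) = 10.62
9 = 9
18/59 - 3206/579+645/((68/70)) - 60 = 695419247/1161474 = 598.74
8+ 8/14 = 60/7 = 8.57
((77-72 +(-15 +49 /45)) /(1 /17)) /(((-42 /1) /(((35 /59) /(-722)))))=-0.00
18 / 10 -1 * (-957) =4794 / 5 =958.80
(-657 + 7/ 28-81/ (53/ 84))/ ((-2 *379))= 166447/ 160696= 1.04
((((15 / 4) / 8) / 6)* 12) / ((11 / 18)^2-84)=-243 / 21676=-0.01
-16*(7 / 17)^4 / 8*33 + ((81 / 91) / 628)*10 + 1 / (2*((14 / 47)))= -976443991 / 4773058108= -0.20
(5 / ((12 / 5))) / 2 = 25 / 24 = 1.04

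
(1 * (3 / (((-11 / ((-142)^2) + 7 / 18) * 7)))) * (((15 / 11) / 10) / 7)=816642 / 37986025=0.02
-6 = -6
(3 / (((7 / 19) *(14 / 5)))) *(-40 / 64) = -1.82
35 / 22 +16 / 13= 807 / 286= 2.82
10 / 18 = 5 / 9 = 0.56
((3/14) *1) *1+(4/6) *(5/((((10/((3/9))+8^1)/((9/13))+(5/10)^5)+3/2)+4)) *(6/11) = 654873/2679754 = 0.24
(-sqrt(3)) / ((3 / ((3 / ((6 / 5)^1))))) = -5 * sqrt(3) / 6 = -1.44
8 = 8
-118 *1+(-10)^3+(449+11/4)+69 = -2389/4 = -597.25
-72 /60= -6 /5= -1.20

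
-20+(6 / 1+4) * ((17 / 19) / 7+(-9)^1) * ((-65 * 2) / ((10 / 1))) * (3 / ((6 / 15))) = 8630.38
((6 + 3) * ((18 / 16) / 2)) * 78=3159 / 8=394.88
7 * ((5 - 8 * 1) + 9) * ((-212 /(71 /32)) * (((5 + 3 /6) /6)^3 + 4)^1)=-12232612 /639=-19143.37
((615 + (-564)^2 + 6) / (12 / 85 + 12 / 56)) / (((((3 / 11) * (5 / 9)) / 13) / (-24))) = -86777715024 / 47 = -1846334362.21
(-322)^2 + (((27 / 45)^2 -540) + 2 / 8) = 10314461 / 100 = 103144.61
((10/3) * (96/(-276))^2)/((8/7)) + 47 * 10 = 746450/1587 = 470.35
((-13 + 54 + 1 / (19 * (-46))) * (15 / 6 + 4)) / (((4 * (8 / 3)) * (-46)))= -1397487 / 2573056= -0.54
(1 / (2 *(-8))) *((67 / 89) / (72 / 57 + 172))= -1273 / 4687808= -0.00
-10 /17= -0.59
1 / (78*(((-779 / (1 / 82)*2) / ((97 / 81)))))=-97 / 807162408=-0.00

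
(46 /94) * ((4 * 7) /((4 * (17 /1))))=161 /799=0.20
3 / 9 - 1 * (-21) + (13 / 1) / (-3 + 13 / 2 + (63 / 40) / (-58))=606128 / 24171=25.08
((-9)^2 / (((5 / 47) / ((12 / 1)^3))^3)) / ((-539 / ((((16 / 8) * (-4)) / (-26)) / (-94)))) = 1846468677206016 / 875875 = 2108141775.03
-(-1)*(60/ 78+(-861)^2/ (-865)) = -9628523/ 11245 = -856.25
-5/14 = -0.36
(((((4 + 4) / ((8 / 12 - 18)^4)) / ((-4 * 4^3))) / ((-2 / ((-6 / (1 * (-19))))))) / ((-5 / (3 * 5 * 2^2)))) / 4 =-729 / 4445462528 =-0.00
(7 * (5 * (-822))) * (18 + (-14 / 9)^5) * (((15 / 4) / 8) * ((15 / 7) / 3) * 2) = -4495809125 / 26244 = -171308.08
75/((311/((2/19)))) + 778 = 4597352/5909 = 778.03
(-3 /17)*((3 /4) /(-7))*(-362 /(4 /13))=-21177 /952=-22.24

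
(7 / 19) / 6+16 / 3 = 205 / 38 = 5.39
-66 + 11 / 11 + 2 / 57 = -3703 / 57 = -64.96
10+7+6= 23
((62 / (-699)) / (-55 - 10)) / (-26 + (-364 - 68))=-0.00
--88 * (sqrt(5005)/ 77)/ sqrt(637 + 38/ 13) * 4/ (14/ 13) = 2704 * sqrt(3202815)/ 407631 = 11.87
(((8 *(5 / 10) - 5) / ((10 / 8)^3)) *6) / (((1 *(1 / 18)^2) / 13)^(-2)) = -8 / 46200375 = -0.00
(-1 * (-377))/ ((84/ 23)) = 103.23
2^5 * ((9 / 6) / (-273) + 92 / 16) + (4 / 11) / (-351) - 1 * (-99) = 7643861 / 27027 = 282.82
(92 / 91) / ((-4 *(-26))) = 23 / 2366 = 0.01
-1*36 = -36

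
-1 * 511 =-511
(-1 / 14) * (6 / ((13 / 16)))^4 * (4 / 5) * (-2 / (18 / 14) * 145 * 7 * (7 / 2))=26820476928 / 28561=939059.45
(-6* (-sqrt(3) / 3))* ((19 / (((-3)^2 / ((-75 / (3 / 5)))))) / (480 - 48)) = -2375* sqrt(3) / 1944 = -2.12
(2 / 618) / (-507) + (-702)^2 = 77204153051 / 156663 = 492804.00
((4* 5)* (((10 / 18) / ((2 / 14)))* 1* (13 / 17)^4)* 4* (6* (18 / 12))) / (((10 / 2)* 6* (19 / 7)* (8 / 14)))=97964230 / 4760697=20.58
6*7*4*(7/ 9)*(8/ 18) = 1568/ 27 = 58.07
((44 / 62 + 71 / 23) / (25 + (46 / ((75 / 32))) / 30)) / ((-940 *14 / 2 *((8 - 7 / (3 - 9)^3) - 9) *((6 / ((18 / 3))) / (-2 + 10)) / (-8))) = -0.00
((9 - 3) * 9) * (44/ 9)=264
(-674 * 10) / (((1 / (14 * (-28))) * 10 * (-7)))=-37744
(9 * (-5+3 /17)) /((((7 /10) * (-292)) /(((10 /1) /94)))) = 0.02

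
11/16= 0.69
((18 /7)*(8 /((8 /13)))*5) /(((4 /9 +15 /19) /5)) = 1000350 /1477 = 677.29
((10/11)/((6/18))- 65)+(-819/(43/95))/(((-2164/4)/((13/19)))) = -15349570/255893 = -59.98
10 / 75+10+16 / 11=1912 / 165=11.59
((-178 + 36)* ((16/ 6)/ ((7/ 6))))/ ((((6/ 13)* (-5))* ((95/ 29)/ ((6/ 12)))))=214136/ 9975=21.47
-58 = -58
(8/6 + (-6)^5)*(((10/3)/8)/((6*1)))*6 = -29155/9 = -3239.44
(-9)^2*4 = 324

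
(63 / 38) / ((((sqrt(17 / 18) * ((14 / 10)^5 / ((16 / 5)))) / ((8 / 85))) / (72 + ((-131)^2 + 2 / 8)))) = 3722382000 * sqrt(34) / 13183891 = 1646.33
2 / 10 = 1 / 5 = 0.20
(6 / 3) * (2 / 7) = 0.57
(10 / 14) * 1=5 / 7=0.71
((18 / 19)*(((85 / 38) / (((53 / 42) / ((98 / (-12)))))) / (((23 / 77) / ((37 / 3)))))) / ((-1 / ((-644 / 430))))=-697725798 / 822719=-848.07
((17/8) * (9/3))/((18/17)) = 289/48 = 6.02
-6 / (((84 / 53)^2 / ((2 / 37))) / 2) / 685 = -2809 / 7451430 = -0.00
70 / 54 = 35 / 27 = 1.30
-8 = -8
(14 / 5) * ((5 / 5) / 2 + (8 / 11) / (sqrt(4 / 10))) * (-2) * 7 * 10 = -1568 * sqrt(10) / 11 - 196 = -646.77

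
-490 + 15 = -475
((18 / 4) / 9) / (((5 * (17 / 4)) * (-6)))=-1 / 255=-0.00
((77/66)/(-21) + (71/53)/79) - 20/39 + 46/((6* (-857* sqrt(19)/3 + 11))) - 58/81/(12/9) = -22321529648153/20506494640554 - 19711* sqrt(19)/13953442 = -1.09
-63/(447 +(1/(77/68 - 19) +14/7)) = -76545/545467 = -0.14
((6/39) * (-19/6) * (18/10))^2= 0.77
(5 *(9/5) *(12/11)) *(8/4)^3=78.55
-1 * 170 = -170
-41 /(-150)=41 /150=0.27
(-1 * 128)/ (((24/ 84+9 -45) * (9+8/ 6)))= 1344/ 3875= 0.35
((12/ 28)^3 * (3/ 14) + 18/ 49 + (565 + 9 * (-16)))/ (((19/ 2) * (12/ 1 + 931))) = 2023487/ 43018717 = 0.05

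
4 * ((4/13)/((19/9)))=0.58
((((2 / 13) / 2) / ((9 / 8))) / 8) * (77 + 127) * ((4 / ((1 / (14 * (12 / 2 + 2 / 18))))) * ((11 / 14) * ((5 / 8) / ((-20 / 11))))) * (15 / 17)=-33275 / 234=-142.20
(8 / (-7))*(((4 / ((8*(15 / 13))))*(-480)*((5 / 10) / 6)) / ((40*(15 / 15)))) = 52 / 105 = 0.50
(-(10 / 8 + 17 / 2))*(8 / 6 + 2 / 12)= -117 / 8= -14.62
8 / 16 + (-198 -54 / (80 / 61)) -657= -35827 / 40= -895.68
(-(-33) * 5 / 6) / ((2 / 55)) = 3025 / 4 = 756.25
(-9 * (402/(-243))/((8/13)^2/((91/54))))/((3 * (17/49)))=50489257/793152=63.66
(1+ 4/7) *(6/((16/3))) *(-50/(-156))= 825/1456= 0.57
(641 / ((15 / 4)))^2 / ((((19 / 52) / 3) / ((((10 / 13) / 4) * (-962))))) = -12648560704 / 285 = -44380914.75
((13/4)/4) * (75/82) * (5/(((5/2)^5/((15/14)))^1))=117/2870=0.04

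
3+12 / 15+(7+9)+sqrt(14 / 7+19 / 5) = sqrt(145) / 5+99 / 5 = 22.21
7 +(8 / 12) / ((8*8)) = 673 / 96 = 7.01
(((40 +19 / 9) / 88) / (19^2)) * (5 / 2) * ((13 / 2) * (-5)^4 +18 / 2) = 15430985 / 1143648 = 13.49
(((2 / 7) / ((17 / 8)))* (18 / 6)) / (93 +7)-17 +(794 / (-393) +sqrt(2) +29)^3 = 112526575* sqrt(2) / 51483 +3572444360477984 / 180577909575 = 22874.45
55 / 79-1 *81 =-6344 / 79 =-80.30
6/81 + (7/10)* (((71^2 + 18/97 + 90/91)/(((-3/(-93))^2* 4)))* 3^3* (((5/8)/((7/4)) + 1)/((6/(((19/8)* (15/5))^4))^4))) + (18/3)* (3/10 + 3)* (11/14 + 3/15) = 454065178816864819735584316272370296139901/429335358236633176473600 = 1057600242108644392.17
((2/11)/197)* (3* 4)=24/2167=0.01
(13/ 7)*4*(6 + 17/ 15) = 52.99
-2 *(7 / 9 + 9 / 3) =-68 / 9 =-7.56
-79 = -79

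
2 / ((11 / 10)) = 20 / 11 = 1.82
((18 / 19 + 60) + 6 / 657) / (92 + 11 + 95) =126820 / 411939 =0.31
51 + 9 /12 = 51.75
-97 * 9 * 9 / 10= -7857 / 10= -785.70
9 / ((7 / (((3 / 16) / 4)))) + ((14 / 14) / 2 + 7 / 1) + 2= 4283 / 448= 9.56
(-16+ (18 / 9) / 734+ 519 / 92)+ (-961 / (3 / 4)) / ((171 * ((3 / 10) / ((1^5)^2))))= -1836013361 / 51962796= -35.33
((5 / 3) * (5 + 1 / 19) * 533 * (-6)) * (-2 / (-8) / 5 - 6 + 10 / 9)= 7427888 / 57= 130313.82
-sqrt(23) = -4.80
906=906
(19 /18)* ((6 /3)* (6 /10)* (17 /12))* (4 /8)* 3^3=969 /40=24.22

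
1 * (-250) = -250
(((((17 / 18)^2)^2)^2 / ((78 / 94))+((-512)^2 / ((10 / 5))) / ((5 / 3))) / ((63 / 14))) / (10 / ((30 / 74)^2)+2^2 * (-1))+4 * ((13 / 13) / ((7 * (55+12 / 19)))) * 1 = 1250453592052863264397 / 4067131549183282944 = 307.45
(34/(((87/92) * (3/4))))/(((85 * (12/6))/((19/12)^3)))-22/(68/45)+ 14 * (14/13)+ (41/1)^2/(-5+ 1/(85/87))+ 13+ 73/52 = -41169840446/101230155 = -406.70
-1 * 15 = -15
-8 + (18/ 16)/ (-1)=-73/ 8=-9.12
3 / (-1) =-3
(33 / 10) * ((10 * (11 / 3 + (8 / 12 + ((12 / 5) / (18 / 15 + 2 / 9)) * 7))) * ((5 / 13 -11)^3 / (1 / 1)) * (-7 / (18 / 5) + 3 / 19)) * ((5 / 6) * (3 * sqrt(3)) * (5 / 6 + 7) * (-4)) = -1145627990375 * sqrt(3) / 12844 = -154491271.09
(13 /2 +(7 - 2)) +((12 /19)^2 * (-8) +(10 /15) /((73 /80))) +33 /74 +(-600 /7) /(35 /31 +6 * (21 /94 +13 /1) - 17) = 68461490318 /8415751491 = 8.13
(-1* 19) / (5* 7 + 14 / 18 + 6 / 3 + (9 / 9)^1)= -171 / 349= -0.49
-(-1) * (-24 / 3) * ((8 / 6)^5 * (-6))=16384 / 81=202.27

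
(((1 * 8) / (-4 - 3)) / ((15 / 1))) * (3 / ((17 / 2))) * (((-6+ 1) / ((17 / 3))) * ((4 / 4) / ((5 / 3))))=144 / 10115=0.01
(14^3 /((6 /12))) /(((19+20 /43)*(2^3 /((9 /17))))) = 29498 /1581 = 18.66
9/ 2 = 4.50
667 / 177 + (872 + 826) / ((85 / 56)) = 16887271 / 15045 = 1122.45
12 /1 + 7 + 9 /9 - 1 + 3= 22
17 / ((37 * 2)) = 0.23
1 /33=0.03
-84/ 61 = -1.38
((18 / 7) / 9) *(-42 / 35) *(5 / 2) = -6 / 7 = -0.86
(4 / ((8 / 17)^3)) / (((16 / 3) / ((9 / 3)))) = 44217 / 2048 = 21.59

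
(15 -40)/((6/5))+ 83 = 373/6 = 62.17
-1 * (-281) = 281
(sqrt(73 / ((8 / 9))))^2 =657 / 8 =82.12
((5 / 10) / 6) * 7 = 7 / 12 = 0.58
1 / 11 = 0.09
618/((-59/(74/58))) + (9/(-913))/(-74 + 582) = -10605357663/793568644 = -13.36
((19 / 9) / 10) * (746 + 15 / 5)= 14231 / 90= 158.12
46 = 46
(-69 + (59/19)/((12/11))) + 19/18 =-44527/684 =-65.10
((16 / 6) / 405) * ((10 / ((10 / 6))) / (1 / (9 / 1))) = 16 / 45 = 0.36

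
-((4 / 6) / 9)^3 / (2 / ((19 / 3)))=-76 / 59049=-0.00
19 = 19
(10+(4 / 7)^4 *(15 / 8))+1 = 11.20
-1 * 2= -2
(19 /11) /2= 19 /22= 0.86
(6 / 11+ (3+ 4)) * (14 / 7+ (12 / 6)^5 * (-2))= -5146 / 11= -467.82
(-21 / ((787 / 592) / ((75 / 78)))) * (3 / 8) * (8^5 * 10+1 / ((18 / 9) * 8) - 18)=-305512107075 / 163696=-1866338.26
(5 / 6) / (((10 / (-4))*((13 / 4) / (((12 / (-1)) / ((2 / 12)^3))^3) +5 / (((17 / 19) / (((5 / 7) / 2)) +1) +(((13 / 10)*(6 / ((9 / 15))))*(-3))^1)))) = 6524542255104 / 2757257629253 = 2.37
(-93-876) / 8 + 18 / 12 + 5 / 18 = -8593 / 72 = -119.35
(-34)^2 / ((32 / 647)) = 186983 / 8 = 23372.88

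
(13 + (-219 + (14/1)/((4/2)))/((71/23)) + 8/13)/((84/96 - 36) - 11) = 406568/340587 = 1.19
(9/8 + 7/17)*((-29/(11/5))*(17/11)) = -2755/88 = -31.31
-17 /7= -2.43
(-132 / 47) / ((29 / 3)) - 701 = -955859 / 1363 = -701.29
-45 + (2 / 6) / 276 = -37259 / 828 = -45.00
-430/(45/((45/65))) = -86/13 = -6.62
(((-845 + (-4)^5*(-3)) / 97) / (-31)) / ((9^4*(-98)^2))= -2227 / 189476614908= -0.00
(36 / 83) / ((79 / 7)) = 252 / 6557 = 0.04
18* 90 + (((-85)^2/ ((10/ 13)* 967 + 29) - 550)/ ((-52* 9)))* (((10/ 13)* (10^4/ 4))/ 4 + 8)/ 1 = 436400285/ 199758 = 2184.64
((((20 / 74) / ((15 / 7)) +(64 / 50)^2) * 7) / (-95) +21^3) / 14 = 8719274461 / 13181250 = 661.49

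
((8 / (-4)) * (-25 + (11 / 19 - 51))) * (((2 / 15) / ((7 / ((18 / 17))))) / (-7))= -34392 / 79135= -0.43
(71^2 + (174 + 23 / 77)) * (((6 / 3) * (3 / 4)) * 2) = 1204734 / 77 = 15645.90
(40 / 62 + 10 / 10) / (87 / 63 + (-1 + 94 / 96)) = 1.21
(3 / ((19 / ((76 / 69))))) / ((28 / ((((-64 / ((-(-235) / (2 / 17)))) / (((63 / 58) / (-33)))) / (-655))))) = -81664 / 8847147225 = -0.00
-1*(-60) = 60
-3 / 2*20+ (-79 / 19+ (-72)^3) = -7092361 / 19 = -373282.16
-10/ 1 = -10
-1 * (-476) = 476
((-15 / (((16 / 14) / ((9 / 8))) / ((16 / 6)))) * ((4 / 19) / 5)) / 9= -7 / 38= -0.18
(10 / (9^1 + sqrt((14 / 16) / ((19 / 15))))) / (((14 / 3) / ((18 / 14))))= 61560 / 199381 - 90 * sqrt(3990) / 199381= 0.28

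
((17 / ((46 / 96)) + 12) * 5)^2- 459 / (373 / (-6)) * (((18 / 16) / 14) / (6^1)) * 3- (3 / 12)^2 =622707288139 / 11049752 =56354.87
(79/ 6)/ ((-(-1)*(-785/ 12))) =-158/ 785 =-0.20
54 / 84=9 / 14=0.64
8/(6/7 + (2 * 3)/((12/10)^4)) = 12096/5671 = 2.13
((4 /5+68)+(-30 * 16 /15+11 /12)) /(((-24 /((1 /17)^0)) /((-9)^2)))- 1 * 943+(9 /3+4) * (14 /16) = -170267 /160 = -1064.17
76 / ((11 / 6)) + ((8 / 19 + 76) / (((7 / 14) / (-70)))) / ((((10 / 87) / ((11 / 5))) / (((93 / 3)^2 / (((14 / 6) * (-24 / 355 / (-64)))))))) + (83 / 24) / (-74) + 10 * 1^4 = -29635749794105827 / 371184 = -79841129450.91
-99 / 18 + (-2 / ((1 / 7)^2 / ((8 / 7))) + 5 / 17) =-3985 / 34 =-117.21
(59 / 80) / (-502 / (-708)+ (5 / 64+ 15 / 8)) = 41772 / 150785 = 0.28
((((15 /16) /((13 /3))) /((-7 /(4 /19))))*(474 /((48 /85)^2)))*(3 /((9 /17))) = -48515875 /885248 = -54.80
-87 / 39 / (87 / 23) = -23 / 39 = -0.59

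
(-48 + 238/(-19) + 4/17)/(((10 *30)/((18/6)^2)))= -29211/16150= -1.81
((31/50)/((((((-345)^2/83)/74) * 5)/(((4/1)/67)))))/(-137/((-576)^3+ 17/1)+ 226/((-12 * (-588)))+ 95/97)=2767111852072144864/7326156060181342290625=0.00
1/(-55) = -0.02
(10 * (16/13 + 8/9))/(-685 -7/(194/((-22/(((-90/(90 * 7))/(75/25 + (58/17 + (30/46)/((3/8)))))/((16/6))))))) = -94058960/3575610831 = -0.03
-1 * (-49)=49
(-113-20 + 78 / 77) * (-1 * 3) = 395.96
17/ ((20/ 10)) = 17/ 2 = 8.50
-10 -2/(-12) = -59/6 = -9.83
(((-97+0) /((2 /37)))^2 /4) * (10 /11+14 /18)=2151113807 /1584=1358026.39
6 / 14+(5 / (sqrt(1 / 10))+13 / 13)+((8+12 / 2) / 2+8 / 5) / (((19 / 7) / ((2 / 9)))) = 12764 / 5985+5 * sqrt(10) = 17.94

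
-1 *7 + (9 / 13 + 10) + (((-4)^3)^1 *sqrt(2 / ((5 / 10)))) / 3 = -1520 / 39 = -38.97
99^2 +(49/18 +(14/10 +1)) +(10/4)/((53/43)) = 23392439/2385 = 9808.15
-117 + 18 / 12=-231 / 2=-115.50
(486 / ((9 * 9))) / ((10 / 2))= 6 / 5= 1.20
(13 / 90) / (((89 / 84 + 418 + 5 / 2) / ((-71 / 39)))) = -994 / 1593495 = -0.00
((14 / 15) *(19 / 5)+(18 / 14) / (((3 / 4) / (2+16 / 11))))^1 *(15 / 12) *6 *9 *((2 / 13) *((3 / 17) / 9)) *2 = 328092 / 85085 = 3.86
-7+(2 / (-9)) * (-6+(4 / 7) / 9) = -3221 / 567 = -5.68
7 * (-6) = -42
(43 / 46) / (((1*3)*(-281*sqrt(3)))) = -43*sqrt(3) / 116334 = -0.00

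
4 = 4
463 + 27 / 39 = 6028 / 13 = 463.69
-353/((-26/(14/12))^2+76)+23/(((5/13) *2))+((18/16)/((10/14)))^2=71304267/2244800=31.76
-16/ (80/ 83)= -83/ 5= -16.60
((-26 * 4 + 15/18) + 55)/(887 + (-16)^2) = -289/6858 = -0.04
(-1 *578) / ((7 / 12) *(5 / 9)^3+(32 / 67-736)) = 338775048 / 431042815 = 0.79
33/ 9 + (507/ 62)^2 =813431/ 11532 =70.54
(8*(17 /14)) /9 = 68 /63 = 1.08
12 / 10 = 6 / 5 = 1.20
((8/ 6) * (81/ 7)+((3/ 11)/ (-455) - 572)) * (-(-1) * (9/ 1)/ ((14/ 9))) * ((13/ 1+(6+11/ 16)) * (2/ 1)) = -290104821/ 2288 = -126794.07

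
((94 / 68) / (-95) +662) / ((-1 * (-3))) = 2138213 / 9690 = 220.66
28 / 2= 14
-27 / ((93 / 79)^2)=-18723 / 961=-19.48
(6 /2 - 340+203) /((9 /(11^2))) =-16214 /9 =-1801.56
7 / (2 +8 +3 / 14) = 98 / 143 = 0.69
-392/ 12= -98/ 3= -32.67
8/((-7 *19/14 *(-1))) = 16/19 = 0.84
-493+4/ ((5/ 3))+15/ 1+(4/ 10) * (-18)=-2414/ 5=-482.80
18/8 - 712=-2839/4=-709.75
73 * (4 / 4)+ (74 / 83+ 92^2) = 708645 / 83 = 8537.89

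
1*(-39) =-39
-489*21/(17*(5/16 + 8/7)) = -7056/17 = -415.06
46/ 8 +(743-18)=2923/ 4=730.75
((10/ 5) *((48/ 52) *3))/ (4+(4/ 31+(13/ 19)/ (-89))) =419368/ 312065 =1.34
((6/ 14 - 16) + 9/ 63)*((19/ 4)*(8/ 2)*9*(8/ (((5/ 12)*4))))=-443232/ 35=-12663.77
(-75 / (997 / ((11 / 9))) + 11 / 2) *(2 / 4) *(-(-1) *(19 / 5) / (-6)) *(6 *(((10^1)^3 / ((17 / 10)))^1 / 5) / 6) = -1807850 / 8973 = -201.48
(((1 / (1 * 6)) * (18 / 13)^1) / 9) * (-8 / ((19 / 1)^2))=-8 / 14079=-0.00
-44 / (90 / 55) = -26.89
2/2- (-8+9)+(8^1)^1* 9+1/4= 289/4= 72.25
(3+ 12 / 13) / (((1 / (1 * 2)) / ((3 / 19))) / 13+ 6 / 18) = 34 / 5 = 6.80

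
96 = 96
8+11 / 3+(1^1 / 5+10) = 328 / 15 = 21.87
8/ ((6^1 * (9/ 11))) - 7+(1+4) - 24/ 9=-82/ 27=-3.04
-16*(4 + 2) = -96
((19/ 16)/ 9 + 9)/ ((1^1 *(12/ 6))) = 1315/ 288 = 4.57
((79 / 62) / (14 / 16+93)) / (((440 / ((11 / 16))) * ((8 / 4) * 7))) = 79 / 52149440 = 0.00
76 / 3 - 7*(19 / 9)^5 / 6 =-8357245 / 354294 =-23.59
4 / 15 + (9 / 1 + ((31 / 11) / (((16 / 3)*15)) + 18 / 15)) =5545 / 528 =10.50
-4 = -4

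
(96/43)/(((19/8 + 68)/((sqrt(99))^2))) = 76032/24209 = 3.14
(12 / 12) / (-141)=-1 / 141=-0.01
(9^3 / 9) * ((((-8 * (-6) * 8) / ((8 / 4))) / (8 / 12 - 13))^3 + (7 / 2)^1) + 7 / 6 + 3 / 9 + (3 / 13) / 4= -804174905493 / 2633956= -305310.68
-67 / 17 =-3.94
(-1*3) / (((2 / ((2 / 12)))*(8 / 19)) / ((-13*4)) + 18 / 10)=-1235 / 701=-1.76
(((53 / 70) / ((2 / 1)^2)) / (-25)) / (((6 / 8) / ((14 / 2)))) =-0.07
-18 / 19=-0.95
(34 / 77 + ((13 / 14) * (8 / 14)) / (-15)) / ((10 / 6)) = 3284 / 13475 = 0.24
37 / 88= 0.42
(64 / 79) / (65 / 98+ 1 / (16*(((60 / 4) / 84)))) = 62720 / 78447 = 0.80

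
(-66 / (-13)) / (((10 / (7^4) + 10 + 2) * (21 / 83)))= 313159 / 187343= 1.67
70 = 70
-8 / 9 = -0.89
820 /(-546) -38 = -10784 /273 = -39.50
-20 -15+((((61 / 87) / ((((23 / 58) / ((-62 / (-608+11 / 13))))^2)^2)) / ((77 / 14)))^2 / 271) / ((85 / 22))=-94156643012877160004146360414059891616464075521587 / 2690189800390985792684995080021070724293265023665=-35.00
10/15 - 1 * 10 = -28/3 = -9.33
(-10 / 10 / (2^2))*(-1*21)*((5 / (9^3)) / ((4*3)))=35 / 11664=0.00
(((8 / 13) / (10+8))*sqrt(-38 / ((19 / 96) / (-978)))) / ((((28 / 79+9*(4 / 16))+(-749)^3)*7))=-10112*sqrt(326) / 36248929042053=-0.00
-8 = -8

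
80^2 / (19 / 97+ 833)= 31040 / 4041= 7.68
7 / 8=0.88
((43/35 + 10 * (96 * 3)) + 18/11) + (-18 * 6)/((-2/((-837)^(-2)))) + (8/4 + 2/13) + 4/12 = 374705497748/129864735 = 2885.35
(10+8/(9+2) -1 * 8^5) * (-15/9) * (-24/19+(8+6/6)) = 88280850/209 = 422396.41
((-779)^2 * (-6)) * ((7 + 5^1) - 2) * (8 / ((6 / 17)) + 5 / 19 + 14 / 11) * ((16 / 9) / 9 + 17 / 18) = -896647501250 / 891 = -1006338385.24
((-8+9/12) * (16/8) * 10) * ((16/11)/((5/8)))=-3712/11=-337.45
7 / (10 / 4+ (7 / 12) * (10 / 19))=399 / 160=2.49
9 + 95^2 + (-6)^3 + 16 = 8834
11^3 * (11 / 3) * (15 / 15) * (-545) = -7979345 / 3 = -2659781.67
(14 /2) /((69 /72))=7.30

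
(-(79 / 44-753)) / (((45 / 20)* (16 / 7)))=231371 / 1584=146.07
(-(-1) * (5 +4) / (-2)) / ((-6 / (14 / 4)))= 21 / 8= 2.62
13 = 13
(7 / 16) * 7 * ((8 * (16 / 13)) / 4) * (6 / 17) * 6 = 3528 / 221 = 15.96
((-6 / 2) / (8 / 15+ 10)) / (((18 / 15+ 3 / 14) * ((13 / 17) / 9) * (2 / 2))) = -26775 / 11297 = -2.37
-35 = -35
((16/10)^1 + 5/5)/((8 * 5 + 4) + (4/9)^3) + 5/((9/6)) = 1635431/482100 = 3.39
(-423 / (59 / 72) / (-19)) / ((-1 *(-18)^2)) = -0.08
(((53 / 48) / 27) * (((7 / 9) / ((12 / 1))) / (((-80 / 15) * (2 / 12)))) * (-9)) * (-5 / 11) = -1855 / 152064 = -0.01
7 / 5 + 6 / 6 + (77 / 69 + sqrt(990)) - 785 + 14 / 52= -7007497 / 8970 + 3*sqrt(110)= -749.75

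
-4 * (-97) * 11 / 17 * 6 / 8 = 188.29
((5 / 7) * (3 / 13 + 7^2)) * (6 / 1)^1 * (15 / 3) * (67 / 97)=728.67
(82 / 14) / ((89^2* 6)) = 41 / 332682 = 0.00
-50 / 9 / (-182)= 25 / 819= 0.03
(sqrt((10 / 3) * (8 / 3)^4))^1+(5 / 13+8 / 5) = 14.97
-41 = -41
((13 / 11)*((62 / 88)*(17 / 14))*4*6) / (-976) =-20553 / 826672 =-0.02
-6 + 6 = 0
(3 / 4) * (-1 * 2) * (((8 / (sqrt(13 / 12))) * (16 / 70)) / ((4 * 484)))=-12 * sqrt(39) / 55055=-0.00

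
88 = 88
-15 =-15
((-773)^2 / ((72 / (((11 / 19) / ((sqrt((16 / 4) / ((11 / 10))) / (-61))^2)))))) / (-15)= -269032054489 / 820800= -327768.10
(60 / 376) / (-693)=-0.00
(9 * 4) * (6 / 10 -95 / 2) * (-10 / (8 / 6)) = 12663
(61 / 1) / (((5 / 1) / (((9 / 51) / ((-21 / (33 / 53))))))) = -2013 / 31535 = -0.06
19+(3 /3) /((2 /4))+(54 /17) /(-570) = 33906 /1615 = 20.99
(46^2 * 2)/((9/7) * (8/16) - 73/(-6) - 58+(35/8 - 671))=-710976/119585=-5.95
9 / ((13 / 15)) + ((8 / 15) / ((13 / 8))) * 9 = 867 / 65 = 13.34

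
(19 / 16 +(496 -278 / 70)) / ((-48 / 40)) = -92067 / 224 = -411.01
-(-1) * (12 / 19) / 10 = 6 / 95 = 0.06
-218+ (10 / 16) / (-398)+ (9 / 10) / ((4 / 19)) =-3402527 / 15920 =-213.73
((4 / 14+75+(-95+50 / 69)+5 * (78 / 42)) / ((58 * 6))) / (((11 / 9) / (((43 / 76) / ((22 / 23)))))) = -201541 / 14934304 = -0.01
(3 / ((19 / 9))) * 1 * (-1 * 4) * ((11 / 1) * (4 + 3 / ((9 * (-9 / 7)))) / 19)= -4444 / 361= -12.31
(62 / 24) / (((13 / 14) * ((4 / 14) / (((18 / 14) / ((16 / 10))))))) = 3255 / 416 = 7.82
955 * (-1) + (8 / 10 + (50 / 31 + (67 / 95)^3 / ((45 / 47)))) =-1138892273434 / 1196038125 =-952.22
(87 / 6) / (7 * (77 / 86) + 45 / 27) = 3741 / 2047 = 1.83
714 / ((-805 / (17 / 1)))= -1734 / 115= -15.08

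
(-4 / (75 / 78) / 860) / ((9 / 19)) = -494 / 48375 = -0.01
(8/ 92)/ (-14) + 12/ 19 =1913/ 3059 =0.63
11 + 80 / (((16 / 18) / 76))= 6851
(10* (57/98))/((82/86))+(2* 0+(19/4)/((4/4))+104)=114.85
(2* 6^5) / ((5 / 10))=31104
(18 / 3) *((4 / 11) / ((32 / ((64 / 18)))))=8 / 33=0.24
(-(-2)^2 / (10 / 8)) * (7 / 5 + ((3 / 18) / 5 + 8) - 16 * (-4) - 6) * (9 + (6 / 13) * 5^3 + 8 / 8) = -2848384 / 195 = -14607.10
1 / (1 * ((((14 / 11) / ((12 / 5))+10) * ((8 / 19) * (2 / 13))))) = 8151 / 5560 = 1.47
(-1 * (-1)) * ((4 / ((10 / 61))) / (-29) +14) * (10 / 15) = 1272 / 145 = 8.77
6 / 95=0.06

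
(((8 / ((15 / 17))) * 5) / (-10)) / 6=-34 / 45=-0.76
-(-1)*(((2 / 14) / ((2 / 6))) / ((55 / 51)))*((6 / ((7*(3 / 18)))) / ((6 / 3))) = 2754 / 2695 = 1.02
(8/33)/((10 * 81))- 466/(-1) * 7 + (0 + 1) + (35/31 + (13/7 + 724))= 11571778723/2900205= 3989.99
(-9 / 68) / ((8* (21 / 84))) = -9 / 136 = -0.07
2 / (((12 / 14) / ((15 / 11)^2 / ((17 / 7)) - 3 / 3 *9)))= -39522 / 2057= -19.21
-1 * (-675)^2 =-455625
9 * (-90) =-810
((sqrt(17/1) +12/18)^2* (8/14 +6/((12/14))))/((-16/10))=-41605/504 - 265* sqrt(17)/42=-108.56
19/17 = 1.12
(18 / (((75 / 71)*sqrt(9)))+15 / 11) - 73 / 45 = 5.42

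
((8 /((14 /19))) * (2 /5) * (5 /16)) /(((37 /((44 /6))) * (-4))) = -209 /3108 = -0.07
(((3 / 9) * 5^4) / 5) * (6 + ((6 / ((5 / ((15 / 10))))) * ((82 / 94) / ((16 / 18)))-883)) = -41135975 / 1128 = -36468.06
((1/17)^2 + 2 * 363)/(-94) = -209815/27166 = -7.72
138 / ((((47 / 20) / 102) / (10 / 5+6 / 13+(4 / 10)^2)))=47971008 / 3055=15702.46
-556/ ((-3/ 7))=3892/ 3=1297.33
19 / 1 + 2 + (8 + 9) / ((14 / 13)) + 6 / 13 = 6779 / 182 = 37.25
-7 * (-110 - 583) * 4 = 19404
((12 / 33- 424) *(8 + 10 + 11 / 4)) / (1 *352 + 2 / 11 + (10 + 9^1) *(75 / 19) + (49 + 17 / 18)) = -1740510 / 94471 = -18.42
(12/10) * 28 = 168/5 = 33.60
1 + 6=7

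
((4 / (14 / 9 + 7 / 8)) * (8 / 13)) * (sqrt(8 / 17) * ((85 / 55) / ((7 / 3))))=13824 * sqrt(34) / 175175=0.46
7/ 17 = 0.41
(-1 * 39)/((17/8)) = -312/17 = -18.35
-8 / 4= -2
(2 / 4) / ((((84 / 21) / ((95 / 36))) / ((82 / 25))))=1.08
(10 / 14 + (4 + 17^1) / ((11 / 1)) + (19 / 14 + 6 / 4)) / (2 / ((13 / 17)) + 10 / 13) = 2743 / 1694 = 1.62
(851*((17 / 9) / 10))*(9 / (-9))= -14467 / 90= -160.74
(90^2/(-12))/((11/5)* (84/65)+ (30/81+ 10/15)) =-5923125/34048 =-173.96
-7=-7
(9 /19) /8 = 9 /152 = 0.06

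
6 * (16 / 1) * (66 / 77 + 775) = 521376 / 7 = 74482.29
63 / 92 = 0.68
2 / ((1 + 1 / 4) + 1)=8 / 9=0.89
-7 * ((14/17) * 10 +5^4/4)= -78295/68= -1151.40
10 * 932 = 9320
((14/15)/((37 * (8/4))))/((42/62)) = 31/1665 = 0.02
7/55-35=-1918/55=-34.87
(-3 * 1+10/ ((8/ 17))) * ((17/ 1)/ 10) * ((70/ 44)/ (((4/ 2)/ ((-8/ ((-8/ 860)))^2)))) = 401556575/ 22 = 18252571.59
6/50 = 3/25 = 0.12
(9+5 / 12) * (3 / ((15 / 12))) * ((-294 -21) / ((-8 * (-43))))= -7119 / 344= -20.69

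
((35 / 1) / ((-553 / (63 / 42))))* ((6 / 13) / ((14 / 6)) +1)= -1635 / 14378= -0.11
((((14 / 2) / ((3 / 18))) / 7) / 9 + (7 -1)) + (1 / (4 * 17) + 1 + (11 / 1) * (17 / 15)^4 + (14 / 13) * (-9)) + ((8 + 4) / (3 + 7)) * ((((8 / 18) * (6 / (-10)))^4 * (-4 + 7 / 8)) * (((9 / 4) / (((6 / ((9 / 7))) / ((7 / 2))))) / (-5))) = 144490049 / 8950500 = 16.14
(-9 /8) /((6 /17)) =-51 /16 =-3.19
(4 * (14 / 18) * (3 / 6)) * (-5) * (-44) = 3080 / 9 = 342.22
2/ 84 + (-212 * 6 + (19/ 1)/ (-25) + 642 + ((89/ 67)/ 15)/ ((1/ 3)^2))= -44316221/ 70350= -629.94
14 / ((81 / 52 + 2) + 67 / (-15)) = -10920 / 709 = -15.40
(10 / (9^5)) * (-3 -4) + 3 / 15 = 58699 / 295245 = 0.20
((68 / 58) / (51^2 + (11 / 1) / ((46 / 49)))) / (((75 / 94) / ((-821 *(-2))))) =241400272 / 261402375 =0.92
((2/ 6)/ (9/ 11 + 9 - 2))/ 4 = 11/ 1032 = 0.01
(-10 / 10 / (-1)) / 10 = 1 / 10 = 0.10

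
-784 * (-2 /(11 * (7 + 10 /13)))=20384 /1111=18.35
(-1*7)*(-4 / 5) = 28 / 5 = 5.60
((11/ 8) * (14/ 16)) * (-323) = -388.61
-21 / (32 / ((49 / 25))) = -1.29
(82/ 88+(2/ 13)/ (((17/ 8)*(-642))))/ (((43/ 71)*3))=206484259/ 402661116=0.51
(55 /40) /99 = 1 /72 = 0.01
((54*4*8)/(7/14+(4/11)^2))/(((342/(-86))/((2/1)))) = -1331968/969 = -1374.58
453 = 453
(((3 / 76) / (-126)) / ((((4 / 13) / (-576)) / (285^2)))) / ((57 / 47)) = 274950 / 7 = 39278.57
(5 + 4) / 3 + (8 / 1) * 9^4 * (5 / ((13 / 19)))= 4986399 / 13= 383569.15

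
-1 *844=-844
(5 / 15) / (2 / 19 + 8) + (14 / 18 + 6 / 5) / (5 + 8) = 17411 / 90090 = 0.19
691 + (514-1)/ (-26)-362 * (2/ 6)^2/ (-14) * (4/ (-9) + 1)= 9919381/ 14742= 672.87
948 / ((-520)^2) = 237 / 67600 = 0.00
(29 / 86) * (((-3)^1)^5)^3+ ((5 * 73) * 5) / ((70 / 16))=-2912577001 / 602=-4838167.78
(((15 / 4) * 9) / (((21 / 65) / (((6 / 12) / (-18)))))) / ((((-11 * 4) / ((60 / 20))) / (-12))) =-2925 / 1232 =-2.37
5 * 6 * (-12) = -360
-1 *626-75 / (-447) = -93249 / 149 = -625.83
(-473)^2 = 223729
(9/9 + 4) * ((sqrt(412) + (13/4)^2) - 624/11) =-40625/176 + 10 * sqrt(103) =-129.33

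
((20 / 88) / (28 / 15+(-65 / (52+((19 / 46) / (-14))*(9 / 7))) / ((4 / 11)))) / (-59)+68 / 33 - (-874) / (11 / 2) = 63004114883 / 391397622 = 160.97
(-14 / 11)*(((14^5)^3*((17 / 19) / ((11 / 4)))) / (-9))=148100826971037237248 / 20691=7157741383743523.14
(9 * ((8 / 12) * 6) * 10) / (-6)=-60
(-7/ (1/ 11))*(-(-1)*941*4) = -289828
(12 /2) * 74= 444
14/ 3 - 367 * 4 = -4390/ 3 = -1463.33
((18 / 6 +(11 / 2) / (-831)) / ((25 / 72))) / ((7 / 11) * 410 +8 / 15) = 197010 / 5974613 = 0.03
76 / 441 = 0.17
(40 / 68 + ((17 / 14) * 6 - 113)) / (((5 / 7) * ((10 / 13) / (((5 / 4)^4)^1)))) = -2032875 / 4352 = -467.11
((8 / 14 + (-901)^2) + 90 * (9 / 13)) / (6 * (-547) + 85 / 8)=-591036904 / 2381561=-248.17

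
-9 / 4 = -2.25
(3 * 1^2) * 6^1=18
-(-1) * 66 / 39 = 22 / 13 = 1.69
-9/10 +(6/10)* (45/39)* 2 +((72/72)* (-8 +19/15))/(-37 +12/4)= 2263/3315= 0.68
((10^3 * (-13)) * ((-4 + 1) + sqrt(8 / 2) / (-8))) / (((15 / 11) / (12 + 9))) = 650650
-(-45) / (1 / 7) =315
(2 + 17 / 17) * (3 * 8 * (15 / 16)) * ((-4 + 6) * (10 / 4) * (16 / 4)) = 1350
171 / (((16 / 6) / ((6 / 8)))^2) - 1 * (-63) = 78363 / 1024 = 76.53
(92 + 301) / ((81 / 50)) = 6550 / 27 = 242.59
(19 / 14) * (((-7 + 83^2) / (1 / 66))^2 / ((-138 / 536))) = -175087181747808 / 161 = -1087498023278.31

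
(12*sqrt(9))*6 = 216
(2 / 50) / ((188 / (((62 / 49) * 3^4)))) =2511 / 115150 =0.02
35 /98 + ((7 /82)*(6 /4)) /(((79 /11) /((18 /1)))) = 15374 /22673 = 0.68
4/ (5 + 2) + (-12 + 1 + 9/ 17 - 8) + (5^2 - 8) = -107/ 119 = -0.90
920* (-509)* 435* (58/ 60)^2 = -571044046/ 3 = -190348015.33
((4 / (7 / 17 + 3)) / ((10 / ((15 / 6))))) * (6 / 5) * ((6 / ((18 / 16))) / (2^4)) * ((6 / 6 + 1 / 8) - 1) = 17 / 1160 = 0.01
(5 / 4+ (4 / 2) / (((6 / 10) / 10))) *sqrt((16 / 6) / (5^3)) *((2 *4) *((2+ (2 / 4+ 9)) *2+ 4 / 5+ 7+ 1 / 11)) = 564068 *sqrt(30) / 2475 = 1248.29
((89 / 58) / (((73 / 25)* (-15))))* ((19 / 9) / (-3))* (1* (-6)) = -8455 / 57159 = -0.15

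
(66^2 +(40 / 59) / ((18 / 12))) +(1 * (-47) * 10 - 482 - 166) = 3238.45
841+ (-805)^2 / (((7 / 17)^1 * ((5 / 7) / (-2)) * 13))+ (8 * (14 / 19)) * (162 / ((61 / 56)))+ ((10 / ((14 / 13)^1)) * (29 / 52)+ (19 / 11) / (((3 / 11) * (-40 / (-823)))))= -4266606178637 / 12656280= -337113.76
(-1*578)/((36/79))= -22831/18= -1268.39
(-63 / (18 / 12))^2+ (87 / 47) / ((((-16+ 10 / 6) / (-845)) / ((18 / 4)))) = 9114993 / 4042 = 2255.07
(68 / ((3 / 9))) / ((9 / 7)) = 476 / 3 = 158.67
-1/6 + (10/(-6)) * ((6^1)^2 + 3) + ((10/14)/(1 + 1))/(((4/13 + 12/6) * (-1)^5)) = -1829/28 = -65.32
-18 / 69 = -6 / 23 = -0.26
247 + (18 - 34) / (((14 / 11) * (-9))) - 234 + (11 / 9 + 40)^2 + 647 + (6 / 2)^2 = 1343602 / 567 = 2369.67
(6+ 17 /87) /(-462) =-7 /522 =-0.01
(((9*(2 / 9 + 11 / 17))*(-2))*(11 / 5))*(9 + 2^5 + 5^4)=-1948716 / 85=-22926.07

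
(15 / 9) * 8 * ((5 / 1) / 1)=66.67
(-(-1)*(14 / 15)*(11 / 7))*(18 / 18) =22 / 15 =1.47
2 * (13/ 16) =13/ 8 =1.62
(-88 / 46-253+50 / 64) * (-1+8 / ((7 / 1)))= -187041 / 5152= -36.30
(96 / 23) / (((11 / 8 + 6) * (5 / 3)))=2304 / 6785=0.34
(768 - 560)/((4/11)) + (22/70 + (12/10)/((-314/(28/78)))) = 40883173/71435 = 572.31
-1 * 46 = -46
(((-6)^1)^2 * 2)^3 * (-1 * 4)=-1492992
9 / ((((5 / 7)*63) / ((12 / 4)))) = 3 / 5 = 0.60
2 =2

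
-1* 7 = -7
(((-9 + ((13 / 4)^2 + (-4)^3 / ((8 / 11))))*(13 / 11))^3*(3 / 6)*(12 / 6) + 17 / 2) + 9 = -5811516398659 / 5451776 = -1065985.91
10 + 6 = 16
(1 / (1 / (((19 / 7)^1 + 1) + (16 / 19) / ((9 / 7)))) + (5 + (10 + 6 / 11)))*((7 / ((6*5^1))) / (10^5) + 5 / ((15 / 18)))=4719907835519 / 39501000000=119.49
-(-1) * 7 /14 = 0.50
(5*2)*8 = 80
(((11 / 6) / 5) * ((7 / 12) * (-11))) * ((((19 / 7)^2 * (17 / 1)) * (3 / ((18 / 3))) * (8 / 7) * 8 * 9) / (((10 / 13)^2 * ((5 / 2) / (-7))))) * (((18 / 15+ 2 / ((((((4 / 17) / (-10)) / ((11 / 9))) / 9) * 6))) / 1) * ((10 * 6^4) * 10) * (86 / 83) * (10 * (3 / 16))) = -32443375106924496 / 14525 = -2233623071044.72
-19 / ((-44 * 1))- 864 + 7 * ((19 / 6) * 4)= -774.90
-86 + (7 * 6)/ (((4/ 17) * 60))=-83.02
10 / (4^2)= 5 / 8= 0.62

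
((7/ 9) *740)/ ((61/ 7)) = 36260/ 549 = 66.05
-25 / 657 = -0.04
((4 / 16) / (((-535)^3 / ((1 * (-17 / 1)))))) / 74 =17 / 45326591000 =0.00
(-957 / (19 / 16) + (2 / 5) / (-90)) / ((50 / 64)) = -110247008 / 106875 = -1031.55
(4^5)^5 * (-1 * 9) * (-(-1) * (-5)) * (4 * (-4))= -810647932926689280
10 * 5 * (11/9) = 550/9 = 61.11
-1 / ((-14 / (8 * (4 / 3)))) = 16 / 21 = 0.76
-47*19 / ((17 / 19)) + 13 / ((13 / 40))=-16287 / 17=-958.06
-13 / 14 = -0.93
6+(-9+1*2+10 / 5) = 1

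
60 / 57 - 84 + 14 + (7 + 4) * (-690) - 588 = -156692 / 19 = -8246.95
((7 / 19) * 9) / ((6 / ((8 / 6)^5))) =3584 / 1539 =2.33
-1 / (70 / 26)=-13 / 35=-0.37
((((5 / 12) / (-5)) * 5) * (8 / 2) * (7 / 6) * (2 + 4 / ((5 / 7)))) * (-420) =18620 / 3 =6206.67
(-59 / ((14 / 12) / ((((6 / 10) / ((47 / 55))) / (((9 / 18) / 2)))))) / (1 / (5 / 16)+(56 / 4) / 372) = -43457040 / 990619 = -43.87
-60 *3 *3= -540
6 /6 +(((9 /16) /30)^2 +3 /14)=217663 /179200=1.21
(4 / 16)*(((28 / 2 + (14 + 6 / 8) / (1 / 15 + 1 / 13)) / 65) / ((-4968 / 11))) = -143803 / 144668160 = -0.00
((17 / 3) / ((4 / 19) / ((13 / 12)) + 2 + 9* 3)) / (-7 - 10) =-247 / 21633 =-0.01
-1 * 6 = -6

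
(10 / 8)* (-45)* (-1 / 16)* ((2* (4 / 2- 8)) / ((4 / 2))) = -675 / 32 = -21.09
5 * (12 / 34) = 30 / 17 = 1.76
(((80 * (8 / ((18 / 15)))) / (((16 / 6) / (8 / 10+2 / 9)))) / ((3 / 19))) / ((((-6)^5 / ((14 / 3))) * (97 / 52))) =-795340 / 1909251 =-0.42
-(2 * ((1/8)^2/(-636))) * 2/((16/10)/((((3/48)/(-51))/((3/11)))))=-55/199286784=-0.00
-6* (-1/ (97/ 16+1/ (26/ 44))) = 1248/ 1613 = 0.77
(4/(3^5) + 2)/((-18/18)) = -490/243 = -2.02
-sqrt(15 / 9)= -sqrt(15) / 3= -1.29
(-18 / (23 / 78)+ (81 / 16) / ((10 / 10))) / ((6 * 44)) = -6867 / 32384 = -0.21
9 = 9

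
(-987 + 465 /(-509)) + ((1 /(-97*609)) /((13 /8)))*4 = -386161635040 /390886041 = -987.91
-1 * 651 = -651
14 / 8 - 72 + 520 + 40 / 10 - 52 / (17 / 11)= 28567 / 68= 420.10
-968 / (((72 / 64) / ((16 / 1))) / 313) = -38781952 / 9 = -4309105.78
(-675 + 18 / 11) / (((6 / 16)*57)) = -6584 / 209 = -31.50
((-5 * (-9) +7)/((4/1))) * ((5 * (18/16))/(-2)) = -585/16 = -36.56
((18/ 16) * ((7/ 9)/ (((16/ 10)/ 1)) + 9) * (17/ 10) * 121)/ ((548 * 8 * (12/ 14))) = 9834517/ 16834560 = 0.58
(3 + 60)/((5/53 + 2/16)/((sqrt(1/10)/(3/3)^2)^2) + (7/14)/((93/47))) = 1242108/48227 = 25.76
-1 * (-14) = 14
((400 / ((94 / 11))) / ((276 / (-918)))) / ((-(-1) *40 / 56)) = -235620 / 1081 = -217.96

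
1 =1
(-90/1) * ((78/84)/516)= -195/1204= -0.16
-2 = -2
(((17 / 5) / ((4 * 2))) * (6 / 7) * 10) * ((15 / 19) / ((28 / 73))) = 55845 / 7448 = 7.50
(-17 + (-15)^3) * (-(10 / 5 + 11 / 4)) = 16112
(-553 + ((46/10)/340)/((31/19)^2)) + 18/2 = -888724497/1633700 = -543.99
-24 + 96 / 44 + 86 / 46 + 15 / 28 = -137521 / 7084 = -19.41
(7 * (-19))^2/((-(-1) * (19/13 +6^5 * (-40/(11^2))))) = -27824797/4041221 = -6.89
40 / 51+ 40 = 2080 / 51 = 40.78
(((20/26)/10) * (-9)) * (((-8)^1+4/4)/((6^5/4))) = 7/2808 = 0.00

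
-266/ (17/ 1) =-266/ 17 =-15.65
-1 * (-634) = 634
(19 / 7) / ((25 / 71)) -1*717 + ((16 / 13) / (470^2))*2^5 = -3564525446 / 5025475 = -709.29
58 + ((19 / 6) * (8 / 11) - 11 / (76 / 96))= 29098 / 627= 46.41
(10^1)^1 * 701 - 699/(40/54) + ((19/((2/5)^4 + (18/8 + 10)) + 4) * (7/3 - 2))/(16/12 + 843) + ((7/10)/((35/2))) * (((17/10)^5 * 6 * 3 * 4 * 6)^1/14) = 258634491948383267/42511457734375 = 6083.88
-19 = -19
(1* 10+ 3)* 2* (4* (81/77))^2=2729376/5929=460.34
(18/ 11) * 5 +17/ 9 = 997/ 99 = 10.07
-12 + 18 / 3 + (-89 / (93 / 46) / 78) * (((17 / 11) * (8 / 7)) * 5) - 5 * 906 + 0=-1268201504 / 279279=-4540.98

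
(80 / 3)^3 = 512000 / 27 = 18962.96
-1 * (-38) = 38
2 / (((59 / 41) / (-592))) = -48544 / 59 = -822.78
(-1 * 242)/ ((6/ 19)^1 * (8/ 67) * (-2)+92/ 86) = -243.37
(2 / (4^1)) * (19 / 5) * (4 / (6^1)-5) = -247 / 30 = -8.23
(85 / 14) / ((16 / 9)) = 765 / 224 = 3.42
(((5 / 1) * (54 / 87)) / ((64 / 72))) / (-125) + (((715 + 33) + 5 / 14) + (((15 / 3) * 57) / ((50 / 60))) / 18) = 15576783 / 20300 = 767.33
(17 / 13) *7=119 / 13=9.15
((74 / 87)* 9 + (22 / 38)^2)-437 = -429.01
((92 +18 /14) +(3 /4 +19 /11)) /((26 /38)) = 560405 /4004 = 139.96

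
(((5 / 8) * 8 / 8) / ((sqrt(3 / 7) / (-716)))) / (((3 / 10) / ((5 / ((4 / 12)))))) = -34178.38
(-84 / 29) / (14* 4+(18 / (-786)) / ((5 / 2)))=-27510 / 531773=-0.05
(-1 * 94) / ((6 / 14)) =-658 / 3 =-219.33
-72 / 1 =-72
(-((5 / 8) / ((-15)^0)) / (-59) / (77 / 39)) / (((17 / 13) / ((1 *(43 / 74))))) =109005 / 45720752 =0.00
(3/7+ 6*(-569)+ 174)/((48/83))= -627397/112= -5601.76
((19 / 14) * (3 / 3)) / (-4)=-0.34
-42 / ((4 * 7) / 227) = -681 / 2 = -340.50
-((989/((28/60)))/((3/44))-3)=-217559/7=-31079.86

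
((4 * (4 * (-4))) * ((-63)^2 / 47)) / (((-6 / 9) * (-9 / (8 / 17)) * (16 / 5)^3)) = -165375 / 12784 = -12.94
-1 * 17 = -17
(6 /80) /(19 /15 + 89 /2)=9 /5492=0.00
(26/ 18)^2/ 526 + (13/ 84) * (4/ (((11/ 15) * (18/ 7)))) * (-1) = -75998/ 234333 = -0.32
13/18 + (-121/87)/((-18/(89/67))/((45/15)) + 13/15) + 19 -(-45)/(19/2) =109139245/4393674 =24.84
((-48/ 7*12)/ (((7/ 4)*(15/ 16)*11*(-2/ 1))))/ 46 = 3072/ 61985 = 0.05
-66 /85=-0.78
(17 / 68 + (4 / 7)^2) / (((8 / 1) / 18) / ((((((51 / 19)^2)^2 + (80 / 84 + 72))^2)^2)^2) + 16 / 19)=399213594549538259221930001315673799983159445994749834871888299669499747 / 583108445508780620448165773005423019293483623234765250370563918102674160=0.68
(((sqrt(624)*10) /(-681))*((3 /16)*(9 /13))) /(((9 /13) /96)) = -240*sqrt(39) /227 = -6.60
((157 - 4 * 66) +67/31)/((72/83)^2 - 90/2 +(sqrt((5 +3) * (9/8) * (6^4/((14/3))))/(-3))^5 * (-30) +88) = 113419791257022250/36761893768475549515372234943 - 15423327890349462720000 * sqrt(42)/36761893768475549515372234943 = -0.00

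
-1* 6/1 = -6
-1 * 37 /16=-37 /16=-2.31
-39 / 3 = -13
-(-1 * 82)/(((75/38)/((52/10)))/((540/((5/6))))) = 17499456/125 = 139995.65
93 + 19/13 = 94.46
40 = 40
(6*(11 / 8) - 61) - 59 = -447 / 4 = -111.75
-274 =-274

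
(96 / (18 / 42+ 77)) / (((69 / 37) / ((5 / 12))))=5180 / 18699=0.28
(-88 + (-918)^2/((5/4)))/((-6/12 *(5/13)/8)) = -701054848/25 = -28042193.92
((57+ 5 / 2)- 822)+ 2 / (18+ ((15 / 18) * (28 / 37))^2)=-172817333 / 226678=-762.39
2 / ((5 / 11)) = 22 / 5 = 4.40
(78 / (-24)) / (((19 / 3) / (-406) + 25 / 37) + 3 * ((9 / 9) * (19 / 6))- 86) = 292929 / 6835604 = 0.04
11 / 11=1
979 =979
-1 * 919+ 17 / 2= -1821 / 2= -910.50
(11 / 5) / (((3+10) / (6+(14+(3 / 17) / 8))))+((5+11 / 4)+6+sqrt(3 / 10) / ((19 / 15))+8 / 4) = 3 * sqrt(30) / 38+169183 / 8840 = 19.57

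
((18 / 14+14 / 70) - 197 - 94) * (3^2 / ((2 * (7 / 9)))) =-820773 / 490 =-1675.05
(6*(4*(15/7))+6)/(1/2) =804/7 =114.86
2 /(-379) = -2 /379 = -0.01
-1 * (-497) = 497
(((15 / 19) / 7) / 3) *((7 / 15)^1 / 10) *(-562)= -0.99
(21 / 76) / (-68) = -21 / 5168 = -0.00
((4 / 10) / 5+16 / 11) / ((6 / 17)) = 3587 / 825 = 4.35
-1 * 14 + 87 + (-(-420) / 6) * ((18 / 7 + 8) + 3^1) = 1023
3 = 3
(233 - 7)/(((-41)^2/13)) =2938/1681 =1.75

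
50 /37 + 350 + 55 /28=366035 /1036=353.32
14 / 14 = 1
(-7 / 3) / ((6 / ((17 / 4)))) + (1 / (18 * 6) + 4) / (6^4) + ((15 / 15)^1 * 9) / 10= -524659 / 699840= -0.75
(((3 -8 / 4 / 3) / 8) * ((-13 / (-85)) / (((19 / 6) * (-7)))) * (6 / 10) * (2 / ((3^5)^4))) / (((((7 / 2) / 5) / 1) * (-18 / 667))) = 8671 / 236508585919830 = 0.00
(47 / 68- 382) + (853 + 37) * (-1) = -86449 / 68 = -1271.31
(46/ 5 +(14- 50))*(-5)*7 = 938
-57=-57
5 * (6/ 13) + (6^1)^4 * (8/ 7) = 134994/ 91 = 1483.45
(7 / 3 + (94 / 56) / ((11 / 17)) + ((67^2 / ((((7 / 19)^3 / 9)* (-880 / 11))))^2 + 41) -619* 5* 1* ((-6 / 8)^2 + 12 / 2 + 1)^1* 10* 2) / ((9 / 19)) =47926481395252710587 / 223627219200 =214314167.87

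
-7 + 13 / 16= -99 / 16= -6.19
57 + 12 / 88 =1257 / 22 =57.14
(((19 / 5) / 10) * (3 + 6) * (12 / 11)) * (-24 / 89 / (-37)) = 24624 / 905575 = 0.03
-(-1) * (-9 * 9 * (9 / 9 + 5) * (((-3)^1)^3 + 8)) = 9234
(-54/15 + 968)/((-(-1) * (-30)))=-2411/75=-32.15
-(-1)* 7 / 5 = 7 / 5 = 1.40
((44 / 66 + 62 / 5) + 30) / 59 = 646 / 885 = 0.73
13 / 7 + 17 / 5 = 184 / 35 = 5.26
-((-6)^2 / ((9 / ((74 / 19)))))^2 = -87616 / 361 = -242.70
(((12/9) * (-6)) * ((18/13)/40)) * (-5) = 18/13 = 1.38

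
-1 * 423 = -423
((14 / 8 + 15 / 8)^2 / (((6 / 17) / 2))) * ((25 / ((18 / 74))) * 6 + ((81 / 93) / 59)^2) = 88479815834989 / 1926858816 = 45919.20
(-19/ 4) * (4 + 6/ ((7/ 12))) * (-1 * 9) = 4275/ 7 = 610.71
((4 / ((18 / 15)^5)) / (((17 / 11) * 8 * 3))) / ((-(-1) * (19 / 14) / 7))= 1684375 / 7534944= 0.22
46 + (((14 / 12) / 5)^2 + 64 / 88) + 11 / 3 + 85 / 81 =4588451 / 89100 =51.50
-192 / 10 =-96 / 5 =-19.20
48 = 48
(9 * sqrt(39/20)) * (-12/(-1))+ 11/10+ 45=461/10+ 54 * sqrt(195)/5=196.91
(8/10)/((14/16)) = 32/35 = 0.91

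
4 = 4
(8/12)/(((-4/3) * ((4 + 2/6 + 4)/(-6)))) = 9/25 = 0.36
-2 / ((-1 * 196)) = 0.01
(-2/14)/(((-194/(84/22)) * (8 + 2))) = 3/10670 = 0.00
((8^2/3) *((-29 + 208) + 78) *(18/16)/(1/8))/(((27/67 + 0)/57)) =20938304/3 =6979434.67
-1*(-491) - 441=50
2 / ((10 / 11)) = 11 / 5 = 2.20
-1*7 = -7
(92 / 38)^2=2116 / 361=5.86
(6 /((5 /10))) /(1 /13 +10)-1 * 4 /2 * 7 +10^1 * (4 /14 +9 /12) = -4497 /1834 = -2.45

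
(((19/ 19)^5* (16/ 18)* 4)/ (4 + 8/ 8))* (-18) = -64/ 5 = -12.80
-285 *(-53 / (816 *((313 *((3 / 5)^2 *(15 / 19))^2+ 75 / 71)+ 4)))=0.61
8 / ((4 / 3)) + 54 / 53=372 / 53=7.02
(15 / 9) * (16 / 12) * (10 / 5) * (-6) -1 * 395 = -1265 / 3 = -421.67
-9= -9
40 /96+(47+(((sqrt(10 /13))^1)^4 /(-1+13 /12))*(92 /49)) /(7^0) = 6036689 /99372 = 60.75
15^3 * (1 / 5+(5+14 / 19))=380700 / 19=20036.84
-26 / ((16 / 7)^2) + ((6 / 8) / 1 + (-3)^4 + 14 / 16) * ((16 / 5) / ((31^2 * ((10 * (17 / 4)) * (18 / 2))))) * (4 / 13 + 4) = -30420554633 / 6116572800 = -4.97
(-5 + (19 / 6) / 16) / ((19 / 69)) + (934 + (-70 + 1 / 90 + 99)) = 25870849 / 27360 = 945.57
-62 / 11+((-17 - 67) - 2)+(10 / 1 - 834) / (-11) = -184 / 11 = -16.73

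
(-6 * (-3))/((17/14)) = 252/17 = 14.82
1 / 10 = 0.10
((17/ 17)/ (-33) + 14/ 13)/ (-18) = -449/ 7722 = -0.06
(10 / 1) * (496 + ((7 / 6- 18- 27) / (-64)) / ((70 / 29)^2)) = 933494783 / 188160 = 4961.18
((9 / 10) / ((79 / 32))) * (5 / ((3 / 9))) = 432 / 79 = 5.47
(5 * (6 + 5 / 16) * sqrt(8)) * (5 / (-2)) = -2525 * sqrt(2) / 16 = -223.18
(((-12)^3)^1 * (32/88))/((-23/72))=497664/253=1967.05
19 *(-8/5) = -152/5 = -30.40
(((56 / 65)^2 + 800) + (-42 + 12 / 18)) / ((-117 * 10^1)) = -4812754 / 7414875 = -0.65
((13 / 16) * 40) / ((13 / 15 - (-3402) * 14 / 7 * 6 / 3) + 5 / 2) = 975 / 408341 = 0.00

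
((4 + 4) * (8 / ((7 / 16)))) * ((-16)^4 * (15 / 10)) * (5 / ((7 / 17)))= 8556380160 / 49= 174620003.27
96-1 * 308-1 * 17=-229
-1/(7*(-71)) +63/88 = 31399/43736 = 0.72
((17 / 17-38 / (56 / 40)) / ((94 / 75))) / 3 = -4575 / 658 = -6.95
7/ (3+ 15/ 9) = 3/ 2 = 1.50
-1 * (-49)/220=49/220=0.22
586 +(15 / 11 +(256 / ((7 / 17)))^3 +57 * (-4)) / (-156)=-906345316621 / 588588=-1539863.74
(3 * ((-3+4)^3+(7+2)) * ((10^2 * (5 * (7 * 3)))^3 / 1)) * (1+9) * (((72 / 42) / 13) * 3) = 1786050000000000 / 13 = 137388461538461.54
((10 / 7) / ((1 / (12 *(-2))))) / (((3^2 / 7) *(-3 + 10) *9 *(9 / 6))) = -0.28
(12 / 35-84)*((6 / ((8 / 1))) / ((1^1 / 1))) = -2196 / 35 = -62.74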